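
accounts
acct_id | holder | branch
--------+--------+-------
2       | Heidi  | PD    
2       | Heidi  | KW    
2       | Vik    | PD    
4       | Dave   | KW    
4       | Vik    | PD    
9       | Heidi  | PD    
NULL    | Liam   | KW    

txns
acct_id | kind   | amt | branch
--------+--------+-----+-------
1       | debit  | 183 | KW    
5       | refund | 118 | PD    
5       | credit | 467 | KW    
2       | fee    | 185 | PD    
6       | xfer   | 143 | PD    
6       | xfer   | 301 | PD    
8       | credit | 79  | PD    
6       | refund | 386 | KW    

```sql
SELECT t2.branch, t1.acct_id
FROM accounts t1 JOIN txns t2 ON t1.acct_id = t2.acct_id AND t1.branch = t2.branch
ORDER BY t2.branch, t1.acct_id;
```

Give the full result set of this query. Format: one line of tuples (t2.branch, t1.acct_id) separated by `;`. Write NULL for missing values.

INNER JOIN keeps only pairs where the ON condition holds.
Matching on t1.acct_id = t2.acct_id AND t1.branch = t2.branch. A NULL in a compared column never satisfies the condition.
- t1[0] acct_id=2, branch=PD → 1 match(es) in t2 → 1 row(s).
- t1[1] acct_id=2, branch=KW → no match; dropped.
- t1[2] acct_id=2, branch=PD → 1 match(es) in t2 → 1 row(s).
- t1[3] acct_id=4, branch=KW → no match; dropped.
- t1[4] acct_id=4, branch=PD → no match; dropped.
- t1[5] acct_id=9, branch=PD → no match; dropped.
- t1[6] acct_id=NULL, branch=KW → no match; dropped.
After projecting and ordering:
t2.branch | t1.acct_id
PD | 2
PD | 2

(PD, 2); (PD, 2)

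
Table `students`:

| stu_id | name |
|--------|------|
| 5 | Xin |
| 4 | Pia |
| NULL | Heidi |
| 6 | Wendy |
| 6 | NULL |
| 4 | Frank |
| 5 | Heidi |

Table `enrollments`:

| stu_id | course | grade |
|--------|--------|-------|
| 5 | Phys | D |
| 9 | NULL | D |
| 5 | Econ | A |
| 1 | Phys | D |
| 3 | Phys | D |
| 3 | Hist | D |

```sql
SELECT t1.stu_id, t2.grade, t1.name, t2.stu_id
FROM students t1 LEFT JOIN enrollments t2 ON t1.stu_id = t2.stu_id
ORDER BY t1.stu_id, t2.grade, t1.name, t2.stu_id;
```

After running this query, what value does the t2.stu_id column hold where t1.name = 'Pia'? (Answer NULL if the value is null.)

NULL

LEFT JOIN keeps every row from `students`; unmatched rows get NULL for `enrollments`'s columns.
Matching on t1.stu_id = t2.stu_id. A NULL in a compared column never satisfies the condition.
- t1 row (stu_id=5): matches 2 t2 row(s) → 2 output row(s).
- t1 row (stu_id=4): no match → kept, t2 columns NULL.
- t1 row (stu_id=NULL): no match → kept, t2 columns NULL.
- t1 row (stu_id=6): no match → kept, t2 columns NULL.
- t1 row (stu_id=6): no match → kept, t2 columns NULL.
- t1 row (stu_id=4): no match → kept, t2 columns NULL.
- t1 row (stu_id=5): matches 2 t2 row(s) → 2 output row(s).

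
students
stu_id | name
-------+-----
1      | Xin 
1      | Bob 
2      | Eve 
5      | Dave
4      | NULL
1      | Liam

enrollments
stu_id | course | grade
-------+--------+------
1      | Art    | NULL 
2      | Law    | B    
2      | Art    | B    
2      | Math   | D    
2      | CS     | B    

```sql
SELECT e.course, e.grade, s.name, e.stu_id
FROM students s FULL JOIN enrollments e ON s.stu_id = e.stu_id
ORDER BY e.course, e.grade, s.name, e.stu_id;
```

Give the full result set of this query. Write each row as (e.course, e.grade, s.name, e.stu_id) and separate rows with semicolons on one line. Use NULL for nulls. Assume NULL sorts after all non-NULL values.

(Art, B, Eve, 2); (Art, NULL, Bob, 1); (Art, NULL, Liam, 1); (Art, NULL, Xin, 1); (CS, B, Eve, 2); (Law, B, Eve, 2); (Math, D, Eve, 2); (NULL, NULL, Dave, NULL); (NULL, NULL, NULL, NULL)

FULL OUTER JOIN keeps every row from both sides; unmatched rows get NULL for the other side's columns.
Matching on s.stu_id = e.stu_id.
- s (stu_id=1) pairs with 1 row(s) of e.
- s (stu_id=1) pairs with 1 row(s) of e.
- s (stu_id=2) pairs with 4 row(s) of e.
- s (stu_id=5) has no partner → padded with NULL.
- s (stu_id=4) has no partner → padded with NULL.
- s (stu_id=1) pairs with 1 row(s) of e.
After projecting and ordering:
e.course | e.grade | s.name | e.stu_id
Art | B | Eve | 2
Art | NULL | Bob | 1
Art | NULL | Liam | 1
Art | NULL | Xin | 1
CS | B | Eve | 2
Law | B | Eve | 2
Math | D | Eve | 2
NULL | NULL | Dave | NULL
NULL | NULL | NULL | NULL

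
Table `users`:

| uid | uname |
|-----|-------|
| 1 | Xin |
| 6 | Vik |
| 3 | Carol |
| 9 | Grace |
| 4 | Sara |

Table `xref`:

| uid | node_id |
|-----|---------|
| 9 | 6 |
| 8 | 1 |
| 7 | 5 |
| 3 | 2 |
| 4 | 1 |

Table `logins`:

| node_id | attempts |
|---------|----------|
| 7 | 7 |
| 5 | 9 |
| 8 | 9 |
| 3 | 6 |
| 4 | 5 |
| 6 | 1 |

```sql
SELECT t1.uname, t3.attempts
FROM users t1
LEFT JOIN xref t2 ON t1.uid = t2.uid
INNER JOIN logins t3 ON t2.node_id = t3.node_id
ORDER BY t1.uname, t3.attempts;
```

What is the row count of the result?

Joins associate left-to-right: users LEFT JOIN xref on uid gives 5 intermediate row(s).
Then INNER JOIN `logins t3` on node_id: keep only rows whose t2.node_id appears in t3.
Result: 1 row(s).

1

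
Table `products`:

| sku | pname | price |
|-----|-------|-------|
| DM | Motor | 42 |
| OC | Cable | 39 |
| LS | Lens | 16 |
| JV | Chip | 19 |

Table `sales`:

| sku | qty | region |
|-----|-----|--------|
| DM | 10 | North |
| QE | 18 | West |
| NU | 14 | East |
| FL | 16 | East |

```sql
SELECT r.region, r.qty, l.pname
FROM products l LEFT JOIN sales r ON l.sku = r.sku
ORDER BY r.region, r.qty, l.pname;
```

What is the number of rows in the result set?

LEFT JOIN keeps every row from `products`; unmatched rows get NULL for `sales`'s columns.
Matching on l.sku = r.sku.
Matched pairs: 1; unmatched l rows kept: 3.
Total: 1 matched + 3 padded = 4 rows.

4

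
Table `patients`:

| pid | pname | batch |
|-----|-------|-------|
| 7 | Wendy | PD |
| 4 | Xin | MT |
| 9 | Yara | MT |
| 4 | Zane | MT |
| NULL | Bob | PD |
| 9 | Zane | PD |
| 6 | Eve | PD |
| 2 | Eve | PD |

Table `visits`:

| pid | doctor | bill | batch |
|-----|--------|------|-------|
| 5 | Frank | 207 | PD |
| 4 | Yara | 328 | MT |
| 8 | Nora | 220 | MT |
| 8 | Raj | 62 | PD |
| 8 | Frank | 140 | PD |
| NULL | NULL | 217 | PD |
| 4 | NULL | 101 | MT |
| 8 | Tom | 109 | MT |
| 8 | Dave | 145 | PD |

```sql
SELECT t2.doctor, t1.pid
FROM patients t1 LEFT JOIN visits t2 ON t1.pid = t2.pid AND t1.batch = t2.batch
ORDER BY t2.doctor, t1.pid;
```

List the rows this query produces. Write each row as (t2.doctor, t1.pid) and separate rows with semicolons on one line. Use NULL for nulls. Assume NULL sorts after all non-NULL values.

LEFT JOIN keeps every row from `patients`; unmatched rows get NULL for `visits`'s columns.
Matching on t1.pid = t2.pid AND t1.batch = t2.batch. A NULL in a compared column never satisfies the condition.
- t1[0] pid=7, batch=PD → no match; kept with NULLs on the t2 side.
- t1[1] pid=4, batch=MT → 2 match(es) in t2 → 2 row(s).
- t1[2] pid=9, batch=MT → no match; kept with NULLs on the t2 side.
- t1[3] pid=4, batch=MT → 2 match(es) in t2 → 2 row(s).
- t1[4] pid=NULL, batch=PD → no match; kept with NULLs on the t2 side.
- t1[5] pid=9, batch=PD → no match; kept with NULLs on the t2 side.
- t1[6] pid=6, batch=PD → no match; kept with NULLs on the t2 side.
- t1[7] pid=2, batch=PD → no match; kept with NULLs on the t2 side.
After projecting and ordering:
t2.doctor | t1.pid
Yara | 4
Yara | 4
NULL | 2
NULL | 4
NULL | 4
NULL | 6
NULL | 7
NULL | 9
NULL | 9
NULL | NULL

(Yara, 4); (Yara, 4); (NULL, 2); (NULL, 4); (NULL, 4); (NULL, 6); (NULL, 7); (NULL, 9); (NULL, 9); (NULL, NULL)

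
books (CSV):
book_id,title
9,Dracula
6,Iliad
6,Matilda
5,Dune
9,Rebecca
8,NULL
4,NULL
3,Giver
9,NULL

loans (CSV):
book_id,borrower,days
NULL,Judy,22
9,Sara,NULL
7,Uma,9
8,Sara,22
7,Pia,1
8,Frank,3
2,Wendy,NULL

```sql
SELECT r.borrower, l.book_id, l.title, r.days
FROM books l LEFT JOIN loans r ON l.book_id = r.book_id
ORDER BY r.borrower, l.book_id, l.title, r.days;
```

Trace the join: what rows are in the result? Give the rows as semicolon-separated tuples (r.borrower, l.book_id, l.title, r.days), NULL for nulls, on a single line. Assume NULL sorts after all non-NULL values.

LEFT JOIN keeps every row from `books`; unmatched rows get NULL for `loans`'s columns.
Matching on l.book_id = r.book_id. A NULL in a compared column never satisfies the condition.
- book_id=9: 1 matching r row(s), so 1 row(s) emitted.
- book_id=6: no r row matches, row kept with r columns NULL.
- book_id=6: no r row matches, row kept with r columns NULL.
- book_id=5: no r row matches, row kept with r columns NULL.
- book_id=9: 1 matching r row(s), so 1 row(s) emitted.
- book_id=8: 2 matching r row(s), so 2 row(s) emitted.
- book_id=4: no r row matches, row kept with r columns NULL.
- book_id=3: no r row matches, row kept with r columns NULL.
- book_id=9: 1 matching r row(s), so 1 row(s) emitted.
After projecting and ordering:
r.borrower | l.book_id | l.title | r.days
Frank | 8 | NULL | 3
Sara | 8 | NULL | 22
Sara | 9 | Dracula | NULL
Sara | 9 | Rebecca | NULL
Sara | 9 | NULL | NULL
NULL | 3 | Giver | NULL
NULL | 4 | NULL | NULL
NULL | 5 | Dune | NULL
NULL | 6 | Iliad | NULL
NULL | 6 | Matilda | NULL

(Frank, 8, NULL, 3); (Sara, 8, NULL, 22); (Sara, 9, Dracula, NULL); (Sara, 9, Rebecca, NULL); (Sara, 9, NULL, NULL); (NULL, 3, Giver, NULL); (NULL, 4, NULL, NULL); (NULL, 5, Dune, NULL); (NULL, 6, Iliad, NULL); (NULL, 6, Matilda, NULL)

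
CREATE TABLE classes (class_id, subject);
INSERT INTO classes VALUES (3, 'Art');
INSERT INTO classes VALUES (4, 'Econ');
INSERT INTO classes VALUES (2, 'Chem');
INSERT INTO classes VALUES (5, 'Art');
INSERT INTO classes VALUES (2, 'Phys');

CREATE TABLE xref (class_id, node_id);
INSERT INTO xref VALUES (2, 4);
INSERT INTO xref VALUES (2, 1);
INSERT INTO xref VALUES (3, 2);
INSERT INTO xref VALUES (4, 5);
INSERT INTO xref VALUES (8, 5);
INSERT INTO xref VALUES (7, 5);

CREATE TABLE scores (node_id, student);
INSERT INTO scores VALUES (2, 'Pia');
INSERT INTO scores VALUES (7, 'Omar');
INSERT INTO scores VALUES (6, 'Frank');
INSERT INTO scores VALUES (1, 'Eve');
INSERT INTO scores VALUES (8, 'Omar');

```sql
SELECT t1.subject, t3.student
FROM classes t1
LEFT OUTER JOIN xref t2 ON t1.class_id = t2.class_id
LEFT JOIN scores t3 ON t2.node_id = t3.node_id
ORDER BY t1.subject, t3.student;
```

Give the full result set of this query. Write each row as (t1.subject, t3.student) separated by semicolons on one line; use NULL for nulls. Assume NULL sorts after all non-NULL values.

(Art, Pia); (Art, NULL); (Chem, Eve); (Chem, NULL); (Econ, NULL); (Phys, Eve); (Phys, NULL)

Joins associate left-to-right: classes LEFT JOIN xref on class_id gives 7 intermediate row(s).
Then LEFT JOIN `scores t3` on node_id: each of those 7 rows is kept; rows whose t2.node_id has no match in t3 get NULL for t3's columns.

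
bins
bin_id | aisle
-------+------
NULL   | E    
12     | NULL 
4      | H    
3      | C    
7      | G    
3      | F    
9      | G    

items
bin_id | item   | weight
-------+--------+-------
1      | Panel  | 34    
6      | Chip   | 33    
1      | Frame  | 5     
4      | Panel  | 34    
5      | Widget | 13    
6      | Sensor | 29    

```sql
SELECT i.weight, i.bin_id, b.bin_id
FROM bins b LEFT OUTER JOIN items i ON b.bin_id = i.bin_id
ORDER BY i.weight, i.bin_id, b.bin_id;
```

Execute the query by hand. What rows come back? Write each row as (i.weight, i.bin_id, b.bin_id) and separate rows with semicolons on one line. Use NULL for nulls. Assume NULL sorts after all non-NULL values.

(34, 4, 4); (NULL, NULL, 3); (NULL, NULL, 3); (NULL, NULL, 7); (NULL, NULL, 9); (NULL, NULL, 12); (NULL, NULL, NULL)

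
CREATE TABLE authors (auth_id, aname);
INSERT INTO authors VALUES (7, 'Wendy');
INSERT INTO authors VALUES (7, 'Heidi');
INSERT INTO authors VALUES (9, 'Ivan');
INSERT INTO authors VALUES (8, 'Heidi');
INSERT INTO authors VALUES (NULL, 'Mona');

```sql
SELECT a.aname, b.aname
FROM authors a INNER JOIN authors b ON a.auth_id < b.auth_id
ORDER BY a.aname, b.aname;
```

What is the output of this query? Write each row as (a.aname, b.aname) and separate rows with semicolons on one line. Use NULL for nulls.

(Heidi, Heidi); (Heidi, Ivan); (Heidi, Ivan); (Wendy, Heidi); (Wendy, Ivan)

INNER JOIN keeps only pairs where the ON condition holds.
Matching on a.auth_id < b.auth_id. A NULL in a compared column never satisfies the condition.
Matched pairs: 5.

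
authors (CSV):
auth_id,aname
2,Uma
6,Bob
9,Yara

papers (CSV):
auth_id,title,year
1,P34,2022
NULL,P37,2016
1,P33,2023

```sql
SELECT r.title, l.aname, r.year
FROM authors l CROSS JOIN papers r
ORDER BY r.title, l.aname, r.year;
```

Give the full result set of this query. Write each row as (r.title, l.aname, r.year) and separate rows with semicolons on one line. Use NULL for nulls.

CROSS JOIN pairs every row of `authors` with every row of `papers`: 3 × 3 = 9 rows.
After projecting and ordering:
r.title | l.aname | r.year
P33 | Bob | 2023
P33 | Uma | 2023
P33 | Yara | 2023
P34 | Bob | 2022
P34 | Uma | 2022
P34 | Yara | 2022
P37 | Bob | 2016
P37 | Uma | 2016
P37 | Yara | 2016

(P33, Bob, 2023); (P33, Uma, 2023); (P33, Yara, 2023); (P34, Bob, 2022); (P34, Uma, 2022); (P34, Yara, 2022); (P37, Bob, 2016); (P37, Uma, 2016); (P37, Yara, 2016)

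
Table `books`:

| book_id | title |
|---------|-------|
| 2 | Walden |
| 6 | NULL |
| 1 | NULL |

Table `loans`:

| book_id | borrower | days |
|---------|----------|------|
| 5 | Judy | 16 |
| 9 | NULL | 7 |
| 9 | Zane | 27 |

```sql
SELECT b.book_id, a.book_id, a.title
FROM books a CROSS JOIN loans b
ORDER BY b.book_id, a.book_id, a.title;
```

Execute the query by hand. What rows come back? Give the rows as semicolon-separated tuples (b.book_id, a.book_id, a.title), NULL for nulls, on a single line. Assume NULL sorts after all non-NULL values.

(5, 1, NULL); (5, 2, Walden); (5, 6, NULL); (9, 1, NULL); (9, 1, NULL); (9, 2, Walden); (9, 2, Walden); (9, 6, NULL); (9, 6, NULL)

CROSS JOIN pairs every row of `books` with every row of `loans`: 3 × 3 = 9 rows.
After projecting and ordering:
b.book_id | a.book_id | a.title
5 | 1 | NULL
5 | 2 | Walden
5 | 6 | NULL
9 | 1 | NULL
9 | 1 | NULL
9 | 2 | Walden
9 | 2 | Walden
9 | 6 | NULL
9 | 6 | NULL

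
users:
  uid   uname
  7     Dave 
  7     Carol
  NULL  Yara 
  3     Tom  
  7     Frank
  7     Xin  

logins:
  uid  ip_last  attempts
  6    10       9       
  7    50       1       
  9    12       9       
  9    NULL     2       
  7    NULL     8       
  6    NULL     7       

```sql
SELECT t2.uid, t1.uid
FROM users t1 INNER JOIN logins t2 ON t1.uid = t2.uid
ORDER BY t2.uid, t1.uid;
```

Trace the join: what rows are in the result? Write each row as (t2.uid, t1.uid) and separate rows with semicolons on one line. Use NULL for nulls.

INNER JOIN keeps only pairs where the ON condition holds.
Matching on t1.uid = t2.uid. A NULL in a compared column never satisfies the condition.
- t1[0] uid=7 → 2 match(es) in t2 → 2 row(s).
- t1[1] uid=7 → 2 match(es) in t2 → 2 row(s).
- t1[2] uid=NULL → no match; dropped.
- t1[3] uid=3 → no match; dropped.
- t1[4] uid=7 → 2 match(es) in t2 → 2 row(s).
- t1[5] uid=7 → 2 match(es) in t2 → 2 row(s).
After projecting and ordering:
t2.uid | t1.uid
7 | 7
7 | 7
7 | 7
7 | 7
7 | 7
7 | 7
7 | 7
7 | 7

(7, 7); (7, 7); (7, 7); (7, 7); (7, 7); (7, 7); (7, 7); (7, 7)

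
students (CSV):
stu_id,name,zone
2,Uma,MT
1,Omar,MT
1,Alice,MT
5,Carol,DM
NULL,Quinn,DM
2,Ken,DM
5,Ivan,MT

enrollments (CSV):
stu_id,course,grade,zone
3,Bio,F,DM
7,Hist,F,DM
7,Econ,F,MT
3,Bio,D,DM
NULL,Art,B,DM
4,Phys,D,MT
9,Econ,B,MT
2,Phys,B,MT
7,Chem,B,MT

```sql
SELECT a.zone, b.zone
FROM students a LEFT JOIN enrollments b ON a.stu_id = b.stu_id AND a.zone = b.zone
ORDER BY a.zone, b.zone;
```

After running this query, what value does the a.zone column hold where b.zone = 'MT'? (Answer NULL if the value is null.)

LEFT JOIN keeps every row from `students`; unmatched rows get NULL for `enrollments`'s columns.
Matching on a.stu_id = b.stu_id AND a.zone = b.zone. A NULL in a compared column never satisfies the condition.
- stu_id=2, zone=MT: 1 matching b row(s), so 1 row(s) emitted.
- stu_id=1, zone=MT: no b row matches, row kept with b columns NULL.
- stu_id=1, zone=MT: no b row matches, row kept with b columns NULL.
- stu_id=5, zone=DM: no b row matches, row kept with b columns NULL.
- stu_id=NULL, zone=DM: no b row matches, row kept with b columns NULL.
- stu_id=2, zone=DM: no b row matches, row kept with b columns NULL.
- stu_id=5, zone=MT: no b row matches, row kept with b columns NULL.

MT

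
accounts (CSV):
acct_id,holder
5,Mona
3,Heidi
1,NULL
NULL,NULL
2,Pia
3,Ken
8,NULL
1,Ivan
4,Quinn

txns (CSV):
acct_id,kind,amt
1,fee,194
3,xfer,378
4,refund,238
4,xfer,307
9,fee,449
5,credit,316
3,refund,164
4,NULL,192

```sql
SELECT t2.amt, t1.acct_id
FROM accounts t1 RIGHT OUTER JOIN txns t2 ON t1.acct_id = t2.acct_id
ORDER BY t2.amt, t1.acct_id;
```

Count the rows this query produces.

11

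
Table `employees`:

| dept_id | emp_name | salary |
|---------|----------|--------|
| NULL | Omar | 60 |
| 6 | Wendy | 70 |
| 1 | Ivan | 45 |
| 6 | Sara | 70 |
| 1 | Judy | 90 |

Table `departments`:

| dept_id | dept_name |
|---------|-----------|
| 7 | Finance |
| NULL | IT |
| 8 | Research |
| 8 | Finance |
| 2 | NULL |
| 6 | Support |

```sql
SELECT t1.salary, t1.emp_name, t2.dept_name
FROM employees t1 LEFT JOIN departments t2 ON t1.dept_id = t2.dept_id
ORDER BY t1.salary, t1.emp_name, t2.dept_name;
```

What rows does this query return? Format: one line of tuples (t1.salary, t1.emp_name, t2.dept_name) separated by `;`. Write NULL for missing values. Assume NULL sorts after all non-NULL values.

LEFT JOIN keeps every row from `employees`; unmatched rows get NULL for `departments`'s columns.
Matching on t1.dept_id = t2.dept_id. A NULL in a compared column never satisfies the condition.
- dept_id=NULL: no t2 row matches, row kept with t2 columns NULL.
- dept_id=6: 1 matching t2 row(s), so 1 row(s) emitted.
- dept_id=1: no t2 row matches, row kept with t2 columns NULL.
- dept_id=6: 1 matching t2 row(s), so 1 row(s) emitted.
- dept_id=1: no t2 row matches, row kept with t2 columns NULL.
After projecting and ordering:
t1.salary | t1.emp_name | t2.dept_name
45 | Ivan | NULL
60 | Omar | NULL
70 | Sara | Support
70 | Wendy | Support
90 | Judy | NULL

(45, Ivan, NULL); (60, Omar, NULL); (70, Sara, Support); (70, Wendy, Support); (90, Judy, NULL)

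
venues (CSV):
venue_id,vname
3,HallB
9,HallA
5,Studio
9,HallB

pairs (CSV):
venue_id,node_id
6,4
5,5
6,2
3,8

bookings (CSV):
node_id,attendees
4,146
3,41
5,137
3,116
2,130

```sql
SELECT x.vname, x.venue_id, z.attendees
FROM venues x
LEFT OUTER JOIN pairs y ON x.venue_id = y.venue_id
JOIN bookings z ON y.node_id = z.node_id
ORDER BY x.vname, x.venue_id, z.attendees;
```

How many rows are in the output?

Joins associate left-to-right: venues LEFT JOIN pairs on venue_id gives 4 intermediate row(s).
Then INNER JOIN `bookings z` on node_id: keep only rows whose y.node_id appears in z.
Result: 1 row(s).

1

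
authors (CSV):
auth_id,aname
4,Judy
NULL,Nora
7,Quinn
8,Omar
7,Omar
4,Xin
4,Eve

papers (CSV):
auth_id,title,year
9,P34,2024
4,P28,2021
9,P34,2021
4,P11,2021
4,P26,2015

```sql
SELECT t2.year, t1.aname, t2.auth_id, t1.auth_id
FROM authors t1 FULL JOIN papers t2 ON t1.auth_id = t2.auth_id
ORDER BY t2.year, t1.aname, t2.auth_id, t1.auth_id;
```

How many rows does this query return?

FULL OUTER JOIN keeps every row from both sides; unmatched rows get NULL for the other side's columns.
Matching on t1.auth_id = t2.auth_id. A NULL in a compared column never satisfies the condition.
- t1 row (auth_id=4): matches 3 t2 row(s) → 3 output row(s).
- t1 row (auth_id=NULL): no match → kept, t2 columns NULL.
- t1 row (auth_id=7): no match → kept, t2 columns NULL.
- t1 row (auth_id=8): no match → kept, t2 columns NULL.
- t1 row (auth_id=7): no match → kept, t2 columns NULL.
- t1 row (auth_id=4): matches 3 t2 row(s) → 3 output row(s).
- t1 row (auth_id=4): matches 3 t2 row(s) → 3 output row(s).
- 2 t2 row(s) had no t1 match → kept, t1 columns NULL.
Total: 9 matched + 6 padded = 15 rows.

15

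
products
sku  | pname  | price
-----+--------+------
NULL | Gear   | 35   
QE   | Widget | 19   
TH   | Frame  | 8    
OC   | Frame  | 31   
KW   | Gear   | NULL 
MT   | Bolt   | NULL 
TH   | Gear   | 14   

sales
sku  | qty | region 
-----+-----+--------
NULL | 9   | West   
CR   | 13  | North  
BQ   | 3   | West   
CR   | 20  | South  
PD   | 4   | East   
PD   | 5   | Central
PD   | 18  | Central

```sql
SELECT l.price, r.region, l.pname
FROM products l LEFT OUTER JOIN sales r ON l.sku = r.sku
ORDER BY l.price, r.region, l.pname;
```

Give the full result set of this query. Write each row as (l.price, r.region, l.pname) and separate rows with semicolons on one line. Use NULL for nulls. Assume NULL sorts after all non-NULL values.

LEFT JOIN keeps every row from `products`; unmatched rows get NULL for `sales`'s columns.
Matching on l.sku = r.sku. A NULL in a compared column never satisfies the condition.
Matched pairs: 0; unmatched l rows kept: 7.

(8, NULL, Frame); (14, NULL, Gear); (19, NULL, Widget); (31, NULL, Frame); (35, NULL, Gear); (NULL, NULL, Bolt); (NULL, NULL, Gear)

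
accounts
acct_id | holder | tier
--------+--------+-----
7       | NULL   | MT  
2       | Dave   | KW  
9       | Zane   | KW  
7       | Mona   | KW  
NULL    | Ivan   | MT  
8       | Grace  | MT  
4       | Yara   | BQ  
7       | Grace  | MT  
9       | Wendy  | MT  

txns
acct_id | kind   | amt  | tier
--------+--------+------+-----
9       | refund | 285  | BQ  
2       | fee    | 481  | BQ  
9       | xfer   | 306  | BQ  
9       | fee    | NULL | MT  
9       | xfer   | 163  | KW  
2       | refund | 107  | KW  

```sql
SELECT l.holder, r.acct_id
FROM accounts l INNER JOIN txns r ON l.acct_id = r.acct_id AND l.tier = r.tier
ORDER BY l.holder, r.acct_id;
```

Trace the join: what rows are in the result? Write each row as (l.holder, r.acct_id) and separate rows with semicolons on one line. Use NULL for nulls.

(Dave, 2); (Wendy, 9); (Zane, 9)

INNER JOIN keeps only pairs where the ON condition holds.
Matching on l.acct_id = r.acct_id AND l.tier = r.tier. A NULL in a compared column never satisfies the condition.
Matched pairs: 3.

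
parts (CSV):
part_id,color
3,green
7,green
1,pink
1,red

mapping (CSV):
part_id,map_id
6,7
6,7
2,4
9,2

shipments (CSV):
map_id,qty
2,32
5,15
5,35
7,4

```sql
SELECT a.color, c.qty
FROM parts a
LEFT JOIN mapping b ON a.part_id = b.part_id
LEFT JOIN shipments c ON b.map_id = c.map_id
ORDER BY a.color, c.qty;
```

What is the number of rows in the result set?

4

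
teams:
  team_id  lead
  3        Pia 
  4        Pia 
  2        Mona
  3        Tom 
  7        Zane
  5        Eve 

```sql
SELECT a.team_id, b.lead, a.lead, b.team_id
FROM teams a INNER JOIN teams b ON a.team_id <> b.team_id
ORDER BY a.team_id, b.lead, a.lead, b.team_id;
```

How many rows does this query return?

28

INNER JOIN keeps only pairs where the ON condition holds.
Matching on a.team_id <> b.team_id.
Matched pairs: 28.
Total: 28 rows.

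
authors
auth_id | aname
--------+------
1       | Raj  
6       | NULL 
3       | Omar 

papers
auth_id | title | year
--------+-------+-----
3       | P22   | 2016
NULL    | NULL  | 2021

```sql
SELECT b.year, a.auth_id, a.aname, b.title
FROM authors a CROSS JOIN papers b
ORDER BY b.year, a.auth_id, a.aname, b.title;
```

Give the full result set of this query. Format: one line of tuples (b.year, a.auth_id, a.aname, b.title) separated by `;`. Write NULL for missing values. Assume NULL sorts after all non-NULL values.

(2016, 1, Raj, P22); (2016, 3, Omar, P22); (2016, 6, NULL, P22); (2021, 1, Raj, NULL); (2021, 3, Omar, NULL); (2021, 6, NULL, NULL)

CROSS JOIN pairs every row of `authors` with every row of `papers`: 3 × 2 = 6 rows.
After projecting and ordering:
b.year | a.auth_id | a.aname | b.title
2016 | 1 | Raj | P22
2016 | 3 | Omar | P22
2016 | 6 | NULL | P22
2021 | 1 | Raj | NULL
2021 | 3 | Omar | NULL
2021 | 6 | NULL | NULL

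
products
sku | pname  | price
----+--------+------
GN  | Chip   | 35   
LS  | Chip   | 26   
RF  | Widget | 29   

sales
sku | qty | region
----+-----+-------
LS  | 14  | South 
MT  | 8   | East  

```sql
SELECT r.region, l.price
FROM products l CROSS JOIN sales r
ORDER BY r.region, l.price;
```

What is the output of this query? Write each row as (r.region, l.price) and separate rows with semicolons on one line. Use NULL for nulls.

CROSS JOIN pairs every row of `products` with every row of `sales`: 3 × 2 = 6 rows.
After projecting and ordering:
r.region | l.price
East | 26
East | 29
East | 35
South | 26
South | 29
South | 35

(East, 26); (East, 29); (East, 35); (South, 26); (South, 29); (South, 35)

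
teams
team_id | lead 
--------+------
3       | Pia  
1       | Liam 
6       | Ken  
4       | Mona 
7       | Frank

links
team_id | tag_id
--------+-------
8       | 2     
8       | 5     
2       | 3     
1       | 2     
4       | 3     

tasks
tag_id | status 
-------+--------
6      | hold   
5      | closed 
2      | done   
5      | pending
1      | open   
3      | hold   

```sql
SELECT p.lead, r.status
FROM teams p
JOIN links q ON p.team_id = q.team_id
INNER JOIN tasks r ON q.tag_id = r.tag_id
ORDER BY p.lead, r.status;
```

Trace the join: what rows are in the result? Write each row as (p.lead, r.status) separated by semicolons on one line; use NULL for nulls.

Joins associate left-to-right: teams INNER JOIN links on team_id gives 2 intermediate row(s).
Then INNER JOIN `tasks r` on tag_id: keep only rows whose q.tag_id appears in r.

(Liam, done); (Mona, hold)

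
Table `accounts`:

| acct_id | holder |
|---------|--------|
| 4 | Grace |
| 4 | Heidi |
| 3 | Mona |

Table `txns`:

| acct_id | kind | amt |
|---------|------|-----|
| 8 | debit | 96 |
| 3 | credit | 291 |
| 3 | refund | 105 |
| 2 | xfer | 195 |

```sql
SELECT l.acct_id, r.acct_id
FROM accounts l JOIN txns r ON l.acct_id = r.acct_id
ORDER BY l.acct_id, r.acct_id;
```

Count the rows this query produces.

2

INNER JOIN keeps only pairs where the ON condition holds.
Matching on l.acct_id = r.acct_id.
Matched pairs: 2.
Total: 2 rows.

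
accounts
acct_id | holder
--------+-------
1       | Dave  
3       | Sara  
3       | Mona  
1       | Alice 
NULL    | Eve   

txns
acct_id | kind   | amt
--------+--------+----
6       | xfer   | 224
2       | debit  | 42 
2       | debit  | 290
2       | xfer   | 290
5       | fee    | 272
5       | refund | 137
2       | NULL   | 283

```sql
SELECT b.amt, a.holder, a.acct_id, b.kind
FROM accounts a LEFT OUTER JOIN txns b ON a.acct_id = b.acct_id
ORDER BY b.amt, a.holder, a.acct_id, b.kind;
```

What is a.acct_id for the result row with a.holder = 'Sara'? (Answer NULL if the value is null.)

3

LEFT JOIN keeps every row from `accounts`; unmatched rows get NULL for `txns`'s columns.
Matching on a.acct_id = b.acct_id. A NULL in a compared column never satisfies the condition.
Matched pairs: 0; unmatched a rows kept: 5.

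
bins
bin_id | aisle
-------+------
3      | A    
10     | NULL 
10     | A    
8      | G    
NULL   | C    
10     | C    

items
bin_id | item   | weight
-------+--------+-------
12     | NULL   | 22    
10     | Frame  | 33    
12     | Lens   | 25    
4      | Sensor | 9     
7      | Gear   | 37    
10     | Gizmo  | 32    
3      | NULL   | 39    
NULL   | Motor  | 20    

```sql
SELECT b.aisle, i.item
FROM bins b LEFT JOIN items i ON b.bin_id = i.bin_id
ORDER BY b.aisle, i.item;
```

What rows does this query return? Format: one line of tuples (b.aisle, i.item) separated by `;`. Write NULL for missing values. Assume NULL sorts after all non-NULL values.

LEFT JOIN keeps every row from `bins`; unmatched rows get NULL for `items`'s columns.
Matching on b.bin_id = i.bin_id. A NULL in a compared column never satisfies the condition.
Matched pairs: 7; unmatched b rows kept: 2.

(A, Frame); (A, Gizmo); (A, NULL); (C, Frame); (C, Gizmo); (C, NULL); (G, NULL); (NULL, Frame); (NULL, Gizmo)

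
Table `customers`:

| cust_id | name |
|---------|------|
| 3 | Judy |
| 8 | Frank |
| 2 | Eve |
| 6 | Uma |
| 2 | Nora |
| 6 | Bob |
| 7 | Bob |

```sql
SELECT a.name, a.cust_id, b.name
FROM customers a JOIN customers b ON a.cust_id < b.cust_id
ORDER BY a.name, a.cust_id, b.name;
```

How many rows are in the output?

19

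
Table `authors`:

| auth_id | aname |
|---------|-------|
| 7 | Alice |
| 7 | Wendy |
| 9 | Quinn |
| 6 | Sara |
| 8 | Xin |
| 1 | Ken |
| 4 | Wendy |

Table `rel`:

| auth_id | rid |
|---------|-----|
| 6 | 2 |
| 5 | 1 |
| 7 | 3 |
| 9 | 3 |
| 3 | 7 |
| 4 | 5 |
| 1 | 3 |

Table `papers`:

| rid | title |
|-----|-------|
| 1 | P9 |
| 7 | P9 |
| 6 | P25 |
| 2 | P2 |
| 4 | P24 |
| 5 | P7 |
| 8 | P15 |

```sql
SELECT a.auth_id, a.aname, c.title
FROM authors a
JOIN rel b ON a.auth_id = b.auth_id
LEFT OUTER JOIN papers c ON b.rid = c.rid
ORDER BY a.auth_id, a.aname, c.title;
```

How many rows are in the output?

Evaluate left to right. First `authors a INNER JOIN rel b` on auth_id: 6 row(s).
Then LEFT JOIN `papers c` on rid: each of those 6 rows is kept; rows whose b.rid has no match in c get NULL for c's columns.
Result: 6 row(s).

6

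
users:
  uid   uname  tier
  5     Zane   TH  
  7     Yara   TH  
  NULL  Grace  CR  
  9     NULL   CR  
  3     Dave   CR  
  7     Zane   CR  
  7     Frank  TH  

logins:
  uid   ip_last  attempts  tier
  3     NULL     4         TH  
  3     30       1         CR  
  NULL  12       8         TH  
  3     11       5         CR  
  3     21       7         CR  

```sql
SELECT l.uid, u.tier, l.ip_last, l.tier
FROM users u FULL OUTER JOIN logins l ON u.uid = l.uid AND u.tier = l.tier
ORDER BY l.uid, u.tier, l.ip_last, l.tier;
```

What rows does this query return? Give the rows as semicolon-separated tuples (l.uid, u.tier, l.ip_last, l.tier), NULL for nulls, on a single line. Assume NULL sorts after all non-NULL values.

(3, CR, 11, CR); (3, CR, 21, CR); (3, CR, 30, CR); (3, NULL, NULL, TH); (NULL, CR, NULL, NULL); (NULL, CR, NULL, NULL); (NULL, CR, NULL, NULL); (NULL, TH, NULL, NULL); (NULL, TH, NULL, NULL); (NULL, TH, NULL, NULL); (NULL, NULL, 12, TH)

FULL OUTER JOIN keeps every row from both sides; unmatched rows get NULL for the other side's columns.
Matching on u.uid = l.uid AND u.tier = l.tier. A NULL in a compared column never satisfies the condition.
- u (uid=5, tier=TH) has no partner → padded with NULL.
- u (uid=7, tier=TH) has no partner → padded with NULL.
- u (uid=NULL, tier=CR) has no partner → padded with NULL.
- u (uid=9, tier=CR) has no partner → padded with NULL.
- u (uid=3, tier=CR) pairs with 3 row(s) of l.
- u (uid=7, tier=CR) has no partner → padded with NULL.
- u (uid=7, tier=TH) has no partner → padded with NULL.
- 2 row(s) from l found no u partner → padded with NULL.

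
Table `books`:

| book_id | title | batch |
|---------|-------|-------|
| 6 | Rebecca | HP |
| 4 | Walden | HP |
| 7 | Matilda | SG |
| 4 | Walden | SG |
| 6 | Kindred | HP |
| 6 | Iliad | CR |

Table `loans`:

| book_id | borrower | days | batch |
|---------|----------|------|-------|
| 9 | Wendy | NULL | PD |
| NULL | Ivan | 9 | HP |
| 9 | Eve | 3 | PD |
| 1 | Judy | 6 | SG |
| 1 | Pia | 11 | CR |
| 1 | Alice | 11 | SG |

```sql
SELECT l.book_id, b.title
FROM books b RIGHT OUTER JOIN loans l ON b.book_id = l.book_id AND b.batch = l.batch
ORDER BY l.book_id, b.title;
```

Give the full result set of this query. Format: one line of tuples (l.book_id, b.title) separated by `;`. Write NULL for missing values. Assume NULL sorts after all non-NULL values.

RIGHT JOIN keeps every row from `loans`; unmatched rows get NULL for `books`'s columns.
Matching on b.book_id = l.book_id AND b.batch = l.batch. A NULL in a compared column never satisfies the condition.
- b (book_id=6, batch=HP) has no partner in l.
- b (book_id=4, batch=HP) has no partner in l.
- b (book_id=7, batch=SG) has no partner in l.
- b (book_id=4, batch=SG) has no partner in l.
- b (book_id=6, batch=HP) has no partner in l.
- b (book_id=6, batch=CR) has no partner in l.
- 6 l row(s) had no b match → kept, b columns NULL.
After projecting and ordering:
l.book_id | b.title
1 | NULL
1 | NULL
1 | NULL
9 | NULL
9 | NULL
NULL | NULL

(1, NULL); (1, NULL); (1, NULL); (9, NULL); (9, NULL); (NULL, NULL)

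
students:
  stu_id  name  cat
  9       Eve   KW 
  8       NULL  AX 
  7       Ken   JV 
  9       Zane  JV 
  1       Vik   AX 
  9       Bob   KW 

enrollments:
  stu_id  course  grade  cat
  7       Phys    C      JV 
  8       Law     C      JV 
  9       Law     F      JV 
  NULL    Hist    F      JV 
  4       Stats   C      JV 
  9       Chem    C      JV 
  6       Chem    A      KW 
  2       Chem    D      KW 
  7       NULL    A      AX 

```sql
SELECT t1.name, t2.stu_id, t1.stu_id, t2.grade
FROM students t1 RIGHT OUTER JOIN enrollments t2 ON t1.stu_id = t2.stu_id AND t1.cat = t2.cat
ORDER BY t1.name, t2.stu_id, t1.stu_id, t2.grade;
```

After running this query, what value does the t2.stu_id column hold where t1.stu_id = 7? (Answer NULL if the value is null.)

RIGHT JOIN keeps every row from `enrollments`; unmatched rows get NULL for `students`'s columns.
Matching on t1.stu_id = t2.stu_id AND t1.cat = t2.cat. A NULL in a compared column never satisfies the condition.
- stu_id=9, cat=KW: no matching t2 row.
- stu_id=8, cat=AX: no matching t2 row.
- stu_id=7, cat=JV: 1 matching t2 row(s), so 1 row(s) emitted.
- stu_id=9, cat=JV: 2 matching t2 row(s), so 2 row(s) emitted.
- stu_id=1, cat=AX: no matching t2 row.
- stu_id=9, cat=KW: no matching t2 row.
- 6 row(s) from t2 found no t1 partner → padded with NULL.

7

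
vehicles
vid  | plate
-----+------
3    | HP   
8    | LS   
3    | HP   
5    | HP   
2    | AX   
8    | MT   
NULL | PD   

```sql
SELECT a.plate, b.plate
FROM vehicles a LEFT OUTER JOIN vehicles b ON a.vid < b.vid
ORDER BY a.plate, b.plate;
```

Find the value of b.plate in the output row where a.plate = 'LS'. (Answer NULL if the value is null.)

NULL

LEFT JOIN keeps every row from `vehicles a`; unmatched rows get NULL for `vehicles b`'s columns.
Matching on a.vid < b.vid. A NULL in a compared column never satisfies the condition.
- a[0] vid=3 → 3 match(es) in b → 3 row(s).
- a[1] vid=8 → no match; kept with NULLs on the b side.
- a[2] vid=3 → 3 match(es) in b → 3 row(s).
- a[3] vid=5 → 2 match(es) in b → 2 row(s).
- a[4] vid=2 → 5 match(es) in b → 5 row(s).
- a[5] vid=8 → no match; kept with NULLs on the b side.
- a[6] vid=NULL → no match; kept with NULLs on the b side.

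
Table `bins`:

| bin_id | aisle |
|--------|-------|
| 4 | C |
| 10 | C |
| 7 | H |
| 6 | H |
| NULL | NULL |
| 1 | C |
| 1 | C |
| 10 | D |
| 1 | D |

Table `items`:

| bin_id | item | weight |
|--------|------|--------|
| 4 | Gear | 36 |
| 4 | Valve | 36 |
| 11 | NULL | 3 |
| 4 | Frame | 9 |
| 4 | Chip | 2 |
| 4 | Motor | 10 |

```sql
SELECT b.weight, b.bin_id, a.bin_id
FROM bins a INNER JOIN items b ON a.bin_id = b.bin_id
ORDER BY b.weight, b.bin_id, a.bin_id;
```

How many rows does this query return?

5

INNER JOIN keeps only pairs where the ON condition holds.
Matching on a.bin_id = b.bin_id. A NULL in a compared column never satisfies the condition.
- a (bin_id=4) pairs with 5 row(s) of b.
- a (bin_id=10) has no partner → excluded.
- a (bin_id=7) has no partner → excluded.
- a (bin_id=6) has no partner → excluded.
- a (bin_id=NULL) has no partner → excluded.
- a (bin_id=1) has no partner → excluded.
- a (bin_id=1) has no partner → excluded.
- a (bin_id=10) has no partner → excluded.
- a (bin_id=1) has no partner → excluded.
Total: 5 rows.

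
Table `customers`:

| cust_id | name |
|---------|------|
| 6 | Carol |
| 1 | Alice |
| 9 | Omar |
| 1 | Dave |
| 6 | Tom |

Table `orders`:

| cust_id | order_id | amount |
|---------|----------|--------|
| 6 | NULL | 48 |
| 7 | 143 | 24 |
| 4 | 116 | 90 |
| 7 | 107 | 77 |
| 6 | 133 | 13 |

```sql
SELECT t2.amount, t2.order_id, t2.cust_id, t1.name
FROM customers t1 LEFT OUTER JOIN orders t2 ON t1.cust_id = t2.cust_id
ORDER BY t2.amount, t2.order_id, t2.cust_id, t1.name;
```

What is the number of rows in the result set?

LEFT JOIN keeps every row from `customers`; unmatched rows get NULL for `orders`'s columns.
Matching on t1.cust_id = t2.cust_id.
- cust_id=6: 2 matching t2 row(s), so 2 row(s) emitted.
- cust_id=1: no t2 row matches, row kept with t2 columns NULL.
- cust_id=9: no t2 row matches, row kept with t2 columns NULL.
- cust_id=1: no t2 row matches, row kept with t2 columns NULL.
- cust_id=6: 2 matching t2 row(s), so 2 row(s) emitted.
Total: 4 matched + 3 padded = 7 rows.

7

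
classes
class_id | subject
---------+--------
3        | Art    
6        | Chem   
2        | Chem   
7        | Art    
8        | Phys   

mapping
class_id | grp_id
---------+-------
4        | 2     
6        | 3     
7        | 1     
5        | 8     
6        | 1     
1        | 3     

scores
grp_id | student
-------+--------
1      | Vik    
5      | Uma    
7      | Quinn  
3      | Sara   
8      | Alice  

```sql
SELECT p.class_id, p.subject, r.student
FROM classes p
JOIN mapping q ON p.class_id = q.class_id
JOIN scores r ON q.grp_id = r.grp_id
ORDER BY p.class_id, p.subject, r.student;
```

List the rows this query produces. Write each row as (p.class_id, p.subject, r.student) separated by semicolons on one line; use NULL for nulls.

Step 1 — p INNER JOIN q on class_id → 3 row(s).
Then INNER JOIN `scores r` on grp_id: keep only rows whose q.grp_id appears in r.

(6, Chem, Sara); (6, Chem, Vik); (7, Art, Vik)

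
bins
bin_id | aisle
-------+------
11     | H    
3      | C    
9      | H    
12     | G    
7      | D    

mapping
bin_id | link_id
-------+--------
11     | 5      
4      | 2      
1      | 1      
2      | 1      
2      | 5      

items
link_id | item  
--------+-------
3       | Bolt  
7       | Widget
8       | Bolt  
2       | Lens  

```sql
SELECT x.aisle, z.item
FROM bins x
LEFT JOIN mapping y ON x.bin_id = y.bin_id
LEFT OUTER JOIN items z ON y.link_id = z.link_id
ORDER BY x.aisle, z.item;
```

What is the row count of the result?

5

Evaluate left to right. First `bins x LEFT JOIN mapping y` on bin_id: 5 row(s).
Then LEFT JOIN `items z` on link_id: each of those 5 rows is kept; rows whose y.link_id has no match in z get NULL for z's columns.
Result: 5 row(s).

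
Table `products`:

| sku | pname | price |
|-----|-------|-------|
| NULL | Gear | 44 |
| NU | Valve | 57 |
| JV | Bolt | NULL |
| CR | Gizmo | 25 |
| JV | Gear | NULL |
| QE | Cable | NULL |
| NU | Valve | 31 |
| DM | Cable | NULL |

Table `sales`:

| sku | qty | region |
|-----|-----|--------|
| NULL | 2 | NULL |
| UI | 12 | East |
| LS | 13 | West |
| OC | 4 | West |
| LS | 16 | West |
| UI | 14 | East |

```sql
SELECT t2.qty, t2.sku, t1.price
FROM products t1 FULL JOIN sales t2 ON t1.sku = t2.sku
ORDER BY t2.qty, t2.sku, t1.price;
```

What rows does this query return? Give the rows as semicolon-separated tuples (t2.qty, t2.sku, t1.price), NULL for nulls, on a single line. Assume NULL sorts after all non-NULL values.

FULL OUTER JOIN keeps every row from both sides; unmatched rows get NULL for the other side's columns.
Matching on t1.sku = t2.sku. A NULL in a compared column never satisfies the condition.
Matched pairs: 0; unmatched t1 rows kept: 8; unmatched t2 rows kept: 6.

(2, NULL, NULL); (4, OC, NULL); (12, UI, NULL); (13, LS, NULL); (14, UI, NULL); (16, LS, NULL); (NULL, NULL, 25); (NULL, NULL, 31); (NULL, NULL, 44); (NULL, NULL, 57); (NULL, NULL, NULL); (NULL, NULL, NULL); (NULL, NULL, NULL); (NULL, NULL, NULL)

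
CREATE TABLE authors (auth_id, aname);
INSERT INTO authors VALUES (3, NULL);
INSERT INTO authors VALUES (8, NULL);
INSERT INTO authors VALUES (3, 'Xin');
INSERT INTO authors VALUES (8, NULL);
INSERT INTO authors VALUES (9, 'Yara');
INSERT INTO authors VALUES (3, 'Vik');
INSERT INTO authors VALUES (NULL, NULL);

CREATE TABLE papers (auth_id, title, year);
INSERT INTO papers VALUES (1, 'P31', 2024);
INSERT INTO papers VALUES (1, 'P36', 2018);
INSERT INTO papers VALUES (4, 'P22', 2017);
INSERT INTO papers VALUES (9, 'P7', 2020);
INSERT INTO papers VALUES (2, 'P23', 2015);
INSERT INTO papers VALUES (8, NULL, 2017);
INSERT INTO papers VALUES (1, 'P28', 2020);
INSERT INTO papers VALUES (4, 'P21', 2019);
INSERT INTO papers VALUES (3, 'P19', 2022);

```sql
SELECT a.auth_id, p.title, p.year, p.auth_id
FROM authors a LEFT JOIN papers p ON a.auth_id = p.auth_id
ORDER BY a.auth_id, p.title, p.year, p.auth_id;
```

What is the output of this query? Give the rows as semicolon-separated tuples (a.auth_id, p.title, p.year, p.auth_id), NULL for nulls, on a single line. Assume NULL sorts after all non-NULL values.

LEFT JOIN keeps every row from `authors`; unmatched rows get NULL for `papers`'s columns.
Matching on a.auth_id = p.auth_id. A NULL in a compared column never satisfies the condition.
- auth_id=3: 1 matching p row(s), so 1 row(s) emitted.
- auth_id=8: 1 matching p row(s), so 1 row(s) emitted.
- auth_id=3: 1 matching p row(s), so 1 row(s) emitted.
- auth_id=8: 1 matching p row(s), so 1 row(s) emitted.
- auth_id=9: 1 matching p row(s), so 1 row(s) emitted.
- auth_id=3: 1 matching p row(s), so 1 row(s) emitted.
- auth_id=NULL: no p row matches, row kept with p columns NULL.
After projecting and ordering:
a.auth_id | p.title | p.year | p.auth_id
3 | P19 | 2022 | 3
3 | P19 | 2022 | 3
3 | P19 | 2022 | 3
8 | NULL | 2017 | 8
8 | NULL | 2017 | 8
9 | P7 | 2020 | 9
NULL | NULL | NULL | NULL

(3, P19, 2022, 3); (3, P19, 2022, 3); (3, P19, 2022, 3); (8, NULL, 2017, 8); (8, NULL, 2017, 8); (9, P7, 2020, 9); (NULL, NULL, NULL, NULL)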